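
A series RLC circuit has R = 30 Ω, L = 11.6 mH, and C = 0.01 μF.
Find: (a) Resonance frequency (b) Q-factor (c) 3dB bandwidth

Step 1 — Resonance condition Im(Z)=0 gives ω₀ = 1/√(LC).
Step 2 — ω₀ = 1/√(0.0116·1e-08) = 9.285e+04 rad/s.
Step 3 — f₀ = ω₀/(2π) = 1.478e+04 Hz.
Step 4 — Series Q: Q = ω₀L/R = 9.285e+04·0.0116/30 = 35.9.
Step 5 — 3dB bandwidth: Δω = ω₀/Q = 2586 rad/s; BW = Δω/(2π) = 411.6 Hz.

(a) f₀ = 1.478e+04 Hz  (b) Q = 35.9  (c) BW = 411.6 Hz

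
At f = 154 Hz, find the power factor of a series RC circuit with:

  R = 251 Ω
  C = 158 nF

Step 1 — Angular frequency: ω = 2π·f = 2π·154 = 967.6 rad/s.
Step 2 — Component impedances:
  R: Z = R = 251 Ω
  C: Z = 1/(jωC) = -j/(ω·C) = 0 - j6541 Ω
Step 3 — Series combination: Z_total = R + C = 251 - j6541 Ω = 6546∠-87.8° Ω.
Step 4 — Power factor: PF = cos(φ) = Re(Z)/|Z| = 251/6545.8 = 0.03835.
Step 5 — Type: Im(Z) = -6541 ⇒ leading (phase φ = -87.8°).

PF = 0.03835 (leading, φ = -87.8°)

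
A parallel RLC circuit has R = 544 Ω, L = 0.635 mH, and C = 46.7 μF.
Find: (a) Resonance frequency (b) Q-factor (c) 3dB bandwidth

Step 1 — Resonance: ω₀ = 1/√(LC) = 1/√(0.000635·4.67e-05) = 5807 rad/s.
Step 2 — f₀ = ω₀/(2π) = 924.2 Hz.
Step 3 — Parallel Q: Q = R/(ω₀L) = 544/(5807·0.000635) = 147.5.
Step 4 — Bandwidth: Δω = ω₀/Q = 39.36 rad/s; BW = Δω/(2π) = 6.265 Hz.

(a) f₀ = 924.2 Hz  (b) Q = 147.5  (c) BW = 6.265 Hz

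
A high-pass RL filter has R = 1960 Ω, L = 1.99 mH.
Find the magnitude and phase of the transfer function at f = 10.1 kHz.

Step 1 — Angular frequency: ω = 2π·1.01e+04 = 6.346e+04 rad/s.
Step 2 — Transfer function: H(jω) = jωL/(R + jωL).
Step 3 — Numerator jωL = j·126.3; denominator R + jωL = 1960 + j126.3.
Step 4 — H = 0.004134 + j0.06417.
Step 5 — Magnitude: |H| = 0.0643 (-23.8 dB); phase: φ = 86.3°.

|H| = 0.0643 (-23.8 dB), φ = 86.3°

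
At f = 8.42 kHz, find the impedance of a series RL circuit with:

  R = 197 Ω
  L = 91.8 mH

Step 1 — Angular frequency: ω = 2π·f = 2π·8420 = 5.29e+04 rad/s.
Step 2 — Component impedances:
  R: Z = R = 197 Ω
  L: Z = jωL = j·5.29e+04·0.0918 = 0 + j4857 Ω
Step 3 — Series combination: Z_total = R + L = 197 + j4857 Ω = 4861∠87.7° Ω.

Z = 197 + j4857 Ω = 4861∠87.7° Ω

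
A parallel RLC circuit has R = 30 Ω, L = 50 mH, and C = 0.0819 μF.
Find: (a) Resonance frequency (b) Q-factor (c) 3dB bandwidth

Step 1 — Resonance: ω₀ = 1/√(LC) = 1/√(0.05·8.19e-08) = 1.563e+04 rad/s.
Step 2 — f₀ = ω₀/(2π) = 2487 Hz.
Step 3 — Parallel Q: Q = R/(ω₀L) = 30/(1.563e+04·0.05) = 0.0384.
Step 4 — Bandwidth: Δω = ω₀/Q = 4.07e+05 rad/s; BW = Δω/(2π) = 6.478e+04 Hz.

(a) f₀ = 2487 Hz  (b) Q = 0.0384  (c) BW = 6.478e+04 Hz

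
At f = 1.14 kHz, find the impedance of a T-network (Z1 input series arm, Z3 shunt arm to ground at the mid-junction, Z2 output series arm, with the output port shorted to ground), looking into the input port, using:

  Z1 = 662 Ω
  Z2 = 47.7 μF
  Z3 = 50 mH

Step 1 — Angular frequency: ω = 2π·f = 2π·1140 = 7163 rad/s.
Step 2 — Component impedances:
  Z1: Z = R = 662 Ω
  Z2: Z = 1/(jωC) = -j/(ω·C) = 0 - j2.927 Ω
  Z3: Z = jωL = j·7163·0.05 = 0 + j358.1 Ω
Step 3 — With the output port shorted to ground, the output series arm Z2 runs from the junction to ground; the shunt arm Z3 also runs from the junction to ground. They appear in parallel: Z3 || Z2 = 0 - j2.951 Ω.
Step 4 — Series with input arm Z1: Z_in = Z1 + (Z3 || Z2) = 662 - j2.951 Ω = 662∠-0.3° Ω.

Z = 662 - j2.951 Ω = 662∠-0.3° Ω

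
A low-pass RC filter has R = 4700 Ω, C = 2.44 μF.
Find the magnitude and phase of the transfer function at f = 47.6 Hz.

Step 1 — Angular frequency: ω = 2π·47.6 = 299.1 rad/s.
Step 2 — Transfer function: H(jω) = 1/(1 + jωRC).
Step 3 — Denominator: 1 + jωRC = 1 + j·299.1·4700·2.44e-06 = 1 + j3.43.
Step 4 — H = 0.07835 - j0.2687.
Step 5 — Magnitude: |H| = 0.2799 (-11.1 dB); phase: φ = -73.7°.

|H| = 0.2799 (-11.1 dB), φ = -73.7°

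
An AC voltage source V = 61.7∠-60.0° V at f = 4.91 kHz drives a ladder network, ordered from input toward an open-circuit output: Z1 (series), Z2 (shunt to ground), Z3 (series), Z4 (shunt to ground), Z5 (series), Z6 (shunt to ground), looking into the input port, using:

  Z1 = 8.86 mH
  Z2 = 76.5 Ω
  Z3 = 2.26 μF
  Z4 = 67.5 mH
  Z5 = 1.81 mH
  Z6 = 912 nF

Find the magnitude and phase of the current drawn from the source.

Step 1 — Angular frequency: ω = 2π·f = 2π·4910 = 3.085e+04 rad/s.
Step 2 — Component impedances:
  Z1: Z = jωL = j·3.085e+04·0.00886 = 0 + j273.3 Ω
  Z2: Z = R = 76.5 Ω
  Z3: Z = 1/(jωC) = -j/(ω·C) = 0 - j14.34 Ω
  Z4: Z = jωL = j·3.085e+04·0.0675 = 0 + j2082 Ω
  Z5: Z = jωL = j·3.085e+04·0.00181 = 0 + j55.84 Ω
  Z6: Z = 1/(jωC) = -j/(ω·C) = 0 - j35.54 Ω
Step 3 — Ladder network (open output): work backward from the far end, alternating series and parallel combinations. Z_in = 0.431 + j279.1 Ω = 279.1∠89.9° Ω.
Step 4 — Source phasor: V = 61.7∠-60.0° V = 30.85 - j53.43 V.
Step 5 — Ohm's law: I = V / Z_total = (30.85 - j53.43) / (0.431 + j279.1) = -0.1913 - j0.1108 A.
Step 6 — Convert to polar: |I| = 0.2211 A, ∠I = -149.9°.

I = 0.2211∠-149.9° A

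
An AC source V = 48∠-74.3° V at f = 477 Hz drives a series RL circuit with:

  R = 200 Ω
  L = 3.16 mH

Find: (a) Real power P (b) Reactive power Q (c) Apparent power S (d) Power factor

Step 1 — Angular frequency: ω = 2π·f = 2π·477 = 2997 rad/s.
Step 2 — Component impedances:
  R: Z = R = 200 Ω
  L: Z = jωL = j·2997·0.00316 = 0 + j9.471 Ω
Step 3 — Series combination: Z_total = R + L = 200 + j9.471 Ω = 200.2∠2.7° Ω.
Step 4 — Source phasor: V = 48∠-74.3° V = 12.99 - j46.21 V.
Step 5 — Current: I = V / Z = 0.05388 - j0.2336 A = 0.2397∠-77.0° A.
Step 6 — Complex power: S = V·I* = 11.49 + j0.5443 VA.
Step 7 — Real power: P = Re(S) = 11.49 W.
Step 8 — Reactive power: Q = Im(S) = 0.5443 VAR.
Step 9 — Apparent power: |S| = 11.51 VA.
Step 10 — Power factor: PF = P/|S| = 0.9989 (lagging).

(a) P = 11.49 W  (b) Q = 0.5443 VAR  (c) S = 11.51 VA  (d) PF = 0.9989 (lagging)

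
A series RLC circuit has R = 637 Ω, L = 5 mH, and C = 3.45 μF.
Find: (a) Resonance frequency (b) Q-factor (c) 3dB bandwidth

Step 1 — Resonance: ω₀ = 1/√(LC) = 1/√(0.005·3.45e-06) = 7614 rad/s.
Step 2 — f₀ = ω₀/(2π) = 1212 Hz.
Step 3 — Series Q: Q = ω₀L/R = 7614·0.005/637 = 0.05976.
Step 4 — Bandwidth: Δω = ω₀/Q = 1.274e+05 rad/s; BW = Δω/(2π) = 2.028e+04 Hz.

(a) f₀ = 1212 Hz  (b) Q = 0.05976  (c) BW = 2.028e+04 Hz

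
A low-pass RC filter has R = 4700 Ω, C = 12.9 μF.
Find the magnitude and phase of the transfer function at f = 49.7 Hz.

Step 1 — Angular frequency: ω = 2π·49.7 = 312.3 rad/s.
Step 2 — Transfer function: H(jω) = 1/(1 + jωRC).
Step 3 — Denominator: 1 + jωRC = 1 + j·312.3·4700·1.29e-05 = 1 + j18.93.
Step 4 — H = 0.002782 - j0.05267.
Step 5 — Magnitude: |H| = 0.05274 (-25.6 dB); phase: φ = -87.0°.

|H| = 0.05274 (-25.6 dB), φ = -87.0°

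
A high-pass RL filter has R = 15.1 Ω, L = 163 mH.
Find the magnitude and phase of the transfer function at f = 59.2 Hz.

Step 1 — Angular frequency: ω = 2π·59.2 = 372 rad/s.
Step 2 — Transfer function: H(jω) = jωL/(R + jωL).
Step 3 — Numerator jωL = j·60.63; denominator R + jωL = 15.1 + j60.63.
Step 4 — H = 0.9416 + j0.2345.
Step 5 — Magnitude: |H| = 0.9704 (-0.3 dB); phase: φ = 14.0°.

|H| = 0.9704 (-0.3 dB), φ = 14.0°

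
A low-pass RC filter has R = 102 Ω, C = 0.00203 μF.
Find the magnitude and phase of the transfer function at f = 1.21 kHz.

Step 1 — Angular frequency: ω = 2π·1210 = 7603 rad/s.
Step 2 — Transfer function: H(jω) = 1/(1 + jωRC).
Step 3 — Denominator: 1 + jωRC = 1 + j·7603·102·2.03e-09 = 1 + j0.001574.
Step 4 — H = 1 - j0.001574.
Step 5 — Magnitude: |H| = 1 (-0.0 dB); phase: φ = -0.1°.

|H| = 1 (-0.0 dB), φ = -0.1°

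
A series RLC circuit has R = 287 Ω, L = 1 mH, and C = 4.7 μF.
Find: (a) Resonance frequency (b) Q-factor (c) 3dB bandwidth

Step 1 — Resonance: ω₀ = 1/√(LC) = 1/√(0.001·4.7e-06) = 1.459e+04 rad/s.
Step 2 — f₀ = ω₀/(2π) = 2322 Hz.
Step 3 — Series Q: Q = ω₀L/R = 1.459e+04·0.001/287 = 0.05082.
Step 4 — Bandwidth: Δω = ω₀/Q = 2.87e+05 rad/s; BW = Δω/(2π) = 4.568e+04 Hz.

(a) f₀ = 2322 Hz  (b) Q = 0.05082  (c) BW = 4.568e+04 Hz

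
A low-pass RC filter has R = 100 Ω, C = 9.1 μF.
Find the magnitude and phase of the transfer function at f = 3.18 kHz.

Step 1 — Angular frequency: ω = 2π·3180 = 1.998e+04 rad/s.
Step 2 — Transfer function: H(jω) = 1/(1 + jωRC).
Step 3 — Denominator: 1 + jωRC = 1 + j·1.998e+04·100·9.1e-06 = 1 + j18.18.
Step 4 — H = 0.003016 - j0.05483.
Step 5 — Magnitude: |H| = 0.05492 (-25.2 dB); phase: φ = -86.9°.

|H| = 0.05492 (-25.2 dB), φ = -86.9°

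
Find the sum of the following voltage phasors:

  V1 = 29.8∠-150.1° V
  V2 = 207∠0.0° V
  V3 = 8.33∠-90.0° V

Step 1 — Convert each phasor to rectangular form:
  V1 = 29.8·(cos(-150.1°) + j·sin(-150.1°)) = -25.83 - j14.85 V
  V2 = 207·(cos(0.0°) + j·sin(0.0°)) = 207 V
  V3 = 8.33·(cos(-90.0°) + j·sin(-90.0°)) = 0 - j8.33 V
Step 2 — Sum components: V_total = 181.2 - j23.18 V.
Step 3 — Convert to polar: |V_total| = 182.6 V, ∠V_total = -7.3°.

V_total = 182.6∠-7.3° V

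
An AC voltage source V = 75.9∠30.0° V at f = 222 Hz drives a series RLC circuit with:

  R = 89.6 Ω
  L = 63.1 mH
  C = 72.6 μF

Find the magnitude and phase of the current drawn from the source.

Step 1 — Angular frequency: ω = 2π·f = 2π·222 = 1395 rad/s.
Step 2 — Component impedances:
  R: Z = R = 89.6 Ω
  L: Z = jωL = j·1395·0.0631 = 0 + j88.02 Ω
  C: Z = 1/(jωC) = -j/(ω·C) = 0 - j9.875 Ω
Step 3 — Series combination: Z_total = R + L + C = 89.6 + j78.14 Ω = 118.9∠41.1° Ω.
Step 4 — Source phasor: V = 75.9∠30.0° V = 65.73 + j37.95 V.
Step 5 — Ohm's law: I = V / Z_total = (65.73 + j37.95) / (89.6 + j78.14) = 0.6265 - j0.1228 A.
Step 6 — Convert to polar: |I| = 0.6384 A, ∠I = -11.1°.

I = 0.6384∠-11.1° A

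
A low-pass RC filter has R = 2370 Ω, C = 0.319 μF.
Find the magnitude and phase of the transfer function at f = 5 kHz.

Step 1 — Angular frequency: ω = 2π·5000 = 3.142e+04 rad/s.
Step 2 — Transfer function: H(jω) = 1/(1 + jωRC).
Step 3 — Denominator: 1 + jωRC = 1 + j·3.142e+04·2370·3.19e-07 = 1 + j23.75.
Step 4 — H = 0.00177 - j0.04203.
Step 5 — Magnitude: |H| = 0.04207 (-27.5 dB); phase: φ = -87.6°.

|H| = 0.04207 (-27.5 dB), φ = -87.6°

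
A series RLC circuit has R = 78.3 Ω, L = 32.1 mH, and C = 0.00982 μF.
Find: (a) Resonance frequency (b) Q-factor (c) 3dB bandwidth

Step 1 — Resonance: ω₀ = 1/√(LC) = 1/√(0.0321·9.82e-09) = 5.632e+04 rad/s.
Step 2 — f₀ = ω₀/(2π) = 8964 Hz.
Step 3 — Series Q: Q = ω₀L/R = 5.632e+04·0.0321/78.3 = 23.09.
Step 4 — Bandwidth: Δω = ω₀/Q = 2439 rad/s; BW = Δω/(2π) = 388.2 Hz.

(a) f₀ = 8964 Hz  (b) Q = 23.09  (c) BW = 388.2 Hz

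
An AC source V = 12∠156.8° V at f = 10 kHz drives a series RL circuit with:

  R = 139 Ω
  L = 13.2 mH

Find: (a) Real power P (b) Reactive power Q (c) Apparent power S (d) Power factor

Step 1 — Angular frequency: ω = 2π·f = 2π·1e+04 = 6.283e+04 rad/s.
Step 2 — Component impedances:
  R: Z = R = 139 Ω
  L: Z = jωL = j·6.283e+04·0.0132 = 0 + j829.4 Ω
Step 3 — Series combination: Z_total = R + L = 139 + j829.4 Ω = 840.9∠80.5° Ω.
Step 4 — Source phasor: V = 12∠156.8° V = -11.03 + j4.727 V.
Step 5 — Current: I = V / Z = 0.003376 + j0.01386 A = 0.01427∠76.3° A.
Step 6 — Complex power: S = V·I* = 0.0283 + j0.1689 VA.
Step 7 — Real power: P = Re(S) = 0.0283 W.
Step 8 — Reactive power: Q = Im(S) = 0.1689 VAR.
Step 9 — Apparent power: |S| = 0.1712 VA.
Step 10 — Power factor: PF = P/|S| = 0.1653 (lagging).

(a) P = 0.0283 W  (b) Q = 0.1689 VAR  (c) S = 0.1712 VA  (d) PF = 0.1653 (lagging)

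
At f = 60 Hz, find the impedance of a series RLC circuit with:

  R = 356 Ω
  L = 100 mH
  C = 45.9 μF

Step 1 — Angular frequency: ω = 2π·f = 2π·60 = 377 rad/s.
Step 2 — Component impedances:
  R: Z = R = 356 Ω
  L: Z = jωL = j·377·0.1 = 0 + j37.7 Ω
  C: Z = 1/(jωC) = -j/(ω·C) = 0 - j57.79 Ω
Step 3 — Series combination: Z_total = R + L + C = 356 - j20.09 Ω = 356.6∠-3.2° Ω.

Z = 356 - j20.09 Ω = 356.6∠-3.2° Ω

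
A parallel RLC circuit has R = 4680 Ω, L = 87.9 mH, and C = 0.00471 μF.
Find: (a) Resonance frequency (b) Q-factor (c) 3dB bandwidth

Step 1 — Resonance: ω₀ = 1/√(LC) = 1/√(0.0879·4.71e-09) = 4.915e+04 rad/s.
Step 2 — f₀ = ω₀/(2π) = 7822 Hz.
Step 3 — Parallel Q: Q = R/(ω₀L) = 4680/(4.915e+04·0.0879) = 1.083.
Step 4 — Bandwidth: Δω = ω₀/Q = 4.537e+04 rad/s; BW = Δω/(2π) = 7220 Hz.

(a) f₀ = 7822 Hz  (b) Q = 1.083  (c) BW = 7220 Hz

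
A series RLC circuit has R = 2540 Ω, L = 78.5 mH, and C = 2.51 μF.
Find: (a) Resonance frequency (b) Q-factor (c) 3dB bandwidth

Step 1 — Resonance: ω₀ = 1/√(LC) = 1/√(0.0785·2.51e-06) = 2253 rad/s.
Step 2 — f₀ = ω₀/(2π) = 358.5 Hz.
Step 3 — Series Q: Q = ω₀L/R = 2253·0.0785/2540 = 0.06962.
Step 4 — Bandwidth: Δω = ω₀/Q = 3.236e+04 rad/s; BW = Δω/(2π) = 5150 Hz.

(a) f₀ = 358.5 Hz  (b) Q = 0.06962  (c) BW = 5150 Hz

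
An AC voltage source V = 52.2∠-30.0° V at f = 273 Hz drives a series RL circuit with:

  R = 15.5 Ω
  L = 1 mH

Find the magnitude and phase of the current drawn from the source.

Step 1 — Angular frequency: ω = 2π·f = 2π·273 = 1715 rad/s.
Step 2 — Component impedances:
  R: Z = R = 15.5 Ω
  L: Z = jωL = j·1715·0.001 = 0 + j1.715 Ω
Step 3 — Series combination: Z_total = R + L = 15.5 + j1.715 Ω = 15.59∠6.3° Ω.
Step 4 — Source phasor: V = 52.2∠-30.0° V = 45.21 - j26.1 V.
Step 5 — Ohm's law: I = V / Z_total = (45.21 - j26.1) / (15.5 + j1.715) = 2.697 - j1.982 A.
Step 6 — Convert to polar: |I| = 3.347 A, ∠I = -36.3°.

I = 3.347∠-36.3° A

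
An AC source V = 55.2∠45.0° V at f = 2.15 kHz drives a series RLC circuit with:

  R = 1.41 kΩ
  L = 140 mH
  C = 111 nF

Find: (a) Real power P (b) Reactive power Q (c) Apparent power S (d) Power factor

Step 1 — Angular frequency: ω = 2π·f = 2π·2150 = 1.351e+04 rad/s.
Step 2 — Component impedances:
  R: Z = R = 1410 Ω
  L: Z = jωL = j·1.351e+04·0.14 = 0 + j1891 Ω
  C: Z = 1/(jωC) = -j/(ω·C) = 0 - j666.9 Ω
Step 3 — Series combination: Z_total = R + L + C = 1410 + j1224 Ω = 1867∠41.0° Ω.
Step 4 — Source phasor: V = 55.2∠45.0° V = 39.03 + j39.03 V.
Step 5 — Current: I = V / Z = 0.02949 + j0.002078 A = 0.02956∠4.0° A.
Step 6 — Complex power: S = V·I* = 1.232 + j1.07 VA.
Step 7 — Real power: P = Re(S) = 1.232 W.
Step 8 — Reactive power: Q = Im(S) = 1.07 VAR.
Step 9 — Apparent power: |S| = 1.632 VA.
Step 10 — Power factor: PF = P/|S| = 0.7551 (lagging).

(a) P = 1.232 W  (b) Q = 1.07 VAR  (c) S = 1.632 VA  (d) PF = 0.7551 (lagging)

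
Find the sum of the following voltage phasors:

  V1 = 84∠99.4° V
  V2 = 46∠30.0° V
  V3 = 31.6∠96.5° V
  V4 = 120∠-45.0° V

Step 1 — Convert each phasor to rectangular form:
  V1 = 84·(cos(99.4°) + j·sin(99.4°)) = -13.72 + j82.87 V
  V2 = 46·(cos(30.0°) + j·sin(30.0°)) = 39.84 + j23 V
  V3 = 31.6·(cos(96.5°) + j·sin(96.5°)) = -3.577 + j31.4 V
  V4 = 120·(cos(-45.0°) + j·sin(-45.0°)) = 84.85 - j84.85 V
Step 2 — Sum components: V_total = 107.4 + j52.42 V.
Step 3 — Convert to polar: |V_total| = 119.5 V, ∠V_total = 26.0°.

V_total = 119.5∠26.0° V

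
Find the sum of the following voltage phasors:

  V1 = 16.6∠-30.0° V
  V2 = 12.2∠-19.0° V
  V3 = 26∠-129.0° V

Step 1 — Convert each phasor to rectangular form:
  V1 = 16.6·(cos(-30.0°) + j·sin(-30.0°)) = 14.38 - j8.3 V
  V2 = 12.2·(cos(-19.0°) + j·sin(-19.0°)) = 11.54 - j3.972 V
  V3 = 26·(cos(-129.0°) + j·sin(-129.0°)) = -16.36 - j20.21 V
Step 2 — Sum components: V_total = 9.549 - j32.48 V.
Step 3 — Convert to polar: |V_total| = 33.85 V, ∠V_total = -73.6°.

V_total = 33.85∠-73.6° V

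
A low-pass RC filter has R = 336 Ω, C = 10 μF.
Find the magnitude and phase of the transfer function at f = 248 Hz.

Step 1 — Angular frequency: ω = 2π·248 = 1558 rad/s.
Step 2 — Transfer function: H(jω) = 1/(1 + jωRC).
Step 3 — Denominator: 1 + jωRC = 1 + j·1558·336·1e-05 = 1 + j5.236.
Step 4 — H = 0.0352 - j0.1843.
Step 5 — Magnitude: |H| = 0.1876 (-14.5 dB); phase: φ = -79.2°.

|H| = 0.1876 (-14.5 dB), φ = -79.2°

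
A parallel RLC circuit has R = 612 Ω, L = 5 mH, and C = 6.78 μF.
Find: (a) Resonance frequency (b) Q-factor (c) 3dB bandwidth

Step 1 — Resonance: ω₀ = 1/√(LC) = 1/√(0.005·6.78e-06) = 5431 rad/s.
Step 2 — f₀ = ω₀/(2π) = 864.4 Hz.
Step 3 — Parallel Q: Q = R/(ω₀L) = 612/(5431·0.005) = 22.54.
Step 4 — Bandwidth: Δω = ω₀/Q = 241 rad/s; BW = Δω/(2π) = 38.36 Hz.

(a) f₀ = 864.4 Hz  (b) Q = 22.54  (c) BW = 38.36 Hz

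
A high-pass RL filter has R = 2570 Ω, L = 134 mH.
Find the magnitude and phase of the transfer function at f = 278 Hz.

Step 1 — Angular frequency: ω = 2π·278 = 1747 rad/s.
Step 2 — Transfer function: H(jω) = jωL/(R + jωL).
Step 3 — Numerator jωL = j·234.1; denominator R + jωL = 2570 + j234.1.
Step 4 — H = 0.008226 + j0.09033.
Step 5 — Magnitude: |H| = 0.0907 (-20.8 dB); phase: φ = 84.8°.

|H| = 0.0907 (-20.8 dB), φ = 84.8°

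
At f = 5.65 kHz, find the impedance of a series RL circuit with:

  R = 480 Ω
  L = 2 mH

Step 1 — Angular frequency: ω = 2π·f = 2π·5650 = 3.55e+04 rad/s.
Step 2 — Component impedances:
  R: Z = R = 480 Ω
  L: Z = jωL = j·3.55e+04·0.002 = 0 + j71 Ω
Step 3 — Series combination: Z_total = R + L = 480 + j71 Ω = 485.2∠8.4° Ω.

Z = 480 + j71 Ω = 485.2∠8.4° Ω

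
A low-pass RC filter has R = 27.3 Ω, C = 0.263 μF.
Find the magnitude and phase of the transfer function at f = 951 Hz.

Step 1 — Angular frequency: ω = 2π·951 = 5975 rad/s.
Step 2 — Transfer function: H(jω) = 1/(1 + jωRC).
Step 3 — Denominator: 1 + jωRC = 1 + j·5975·27.3·2.63e-07 = 1 + j0.0429.
Step 4 — H = 0.9982 - j0.04282.
Step 5 — Magnitude: |H| = 0.9991 (-0.0 dB); phase: φ = -2.5°.

|H| = 0.9991 (-0.0 dB), φ = -2.5°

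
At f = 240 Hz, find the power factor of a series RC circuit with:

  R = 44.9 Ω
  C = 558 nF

Step 1 — Angular frequency: ω = 2π·f = 2π·240 = 1508 rad/s.
Step 2 — Component impedances:
  R: Z = R = 44.9 Ω
  C: Z = 1/(jωC) = -j/(ω·C) = 0 - j1188 Ω
Step 3 — Series combination: Z_total = R + C = 44.9 - j1188 Ω = 1189∠-87.8° Ω.
Step 4 — Power factor: PF = cos(φ) = Re(Z)/|Z| = 44.9/1189.3 = 0.03775.
Step 5 — Type: Im(Z) = -1188 ⇒ leading (phase φ = -87.8°).

PF = 0.03775 (leading, φ = -87.8°)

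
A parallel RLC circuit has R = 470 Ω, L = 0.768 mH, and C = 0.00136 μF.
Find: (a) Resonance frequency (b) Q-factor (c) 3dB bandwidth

Step 1 — Resonance: ω₀ = 1/√(LC) = 1/√(0.000768·1.36e-09) = 9.785e+05 rad/s.
Step 2 — f₀ = ω₀/(2π) = 1.557e+05 Hz.
Step 3 — Parallel Q: Q = R/(ω₀L) = 470/(9.785e+05·0.000768) = 0.6254.
Step 4 — Bandwidth: Δω = ω₀/Q = 1.564e+06 rad/s; BW = Δω/(2π) = 2.49e+05 Hz.

(a) f₀ = 1.557e+05 Hz  (b) Q = 0.6254  (c) BW = 2.49e+05 Hz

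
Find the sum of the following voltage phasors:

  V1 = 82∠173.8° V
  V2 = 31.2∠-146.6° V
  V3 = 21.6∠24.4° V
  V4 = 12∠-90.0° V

Step 1 — Convert each phasor to rectangular form:
  V1 = 82·(cos(173.8°) + j·sin(173.8°)) = -81.52 + j8.856 V
  V2 = 31.2·(cos(-146.6°) + j·sin(-146.6°)) = -26.05 - j17.17 V
  V3 = 21.6·(cos(24.4°) + j·sin(24.4°)) = 19.67 + j8.923 V
  V4 = 12·(cos(-90.0°) + j·sin(-90.0°)) = 0 - j12 V
Step 2 — Sum components: V_total = -87.9 - j11.4 V.
Step 3 — Convert to polar: |V_total| = 88.63 V, ∠V_total = -172.6°.

V_total = 88.63∠-172.6° V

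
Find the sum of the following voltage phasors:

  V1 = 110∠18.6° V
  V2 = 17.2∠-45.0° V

Step 1 — Convert each phasor to rectangular form:
  V1 = 110·(cos(18.6°) + j·sin(18.6°)) = 104.3 + j35.09 V
  V2 = 17.2·(cos(-45.0°) + j·sin(-45.0°)) = 12.16 - j12.16 V
Step 2 — Sum components: V_total = 116.4 + j22.92 V.
Step 3 — Convert to polar: |V_total| = 118.7 V, ∠V_total = 11.1°.

V_total = 118.7∠11.1° V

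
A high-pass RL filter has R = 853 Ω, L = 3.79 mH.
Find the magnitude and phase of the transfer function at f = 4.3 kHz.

Step 1 — Angular frequency: ω = 2π·4300 = 2.702e+04 rad/s.
Step 2 — Transfer function: H(jω) = jωL/(R + jωL).
Step 3 — Numerator jωL = j·102.4; denominator R + jωL = 853 + j102.4.
Step 4 — H = 0.01421 + j0.1183.
Step 5 — Magnitude: |H| = 0.1192 (-18.5 dB); phase: φ = 83.2°.

|H| = 0.1192 (-18.5 dB), φ = 83.2°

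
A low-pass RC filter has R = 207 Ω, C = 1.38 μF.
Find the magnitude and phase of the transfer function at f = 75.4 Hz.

Step 1 — Angular frequency: ω = 2π·75.4 = 473.8 rad/s.
Step 2 — Transfer function: H(jω) = 1/(1 + jωRC).
Step 3 — Denominator: 1 + jωRC = 1 + j·473.8·207·1.38e-06 = 1 + j0.1353.
Step 4 — H = 0.982 - j0.1329.
Step 5 — Magnitude: |H| = 0.991 (-0.1 dB); phase: φ = -7.7°.

|H| = 0.991 (-0.1 dB), φ = -7.7°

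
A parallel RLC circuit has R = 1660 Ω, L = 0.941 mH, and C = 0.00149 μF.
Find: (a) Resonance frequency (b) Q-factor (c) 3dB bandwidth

Step 1 — Resonance: ω₀ = 1/√(LC) = 1/√(0.000941·1.49e-09) = 8.445e+05 rad/s.
Step 2 — f₀ = ω₀/(2π) = 1.344e+05 Hz.
Step 3 — Parallel Q: Q = R/(ω₀L) = 1660/(8.445e+05·0.000941) = 2.089.
Step 4 — Bandwidth: Δω = ω₀/Q = 4.043e+05 rad/s; BW = Δω/(2π) = 6.435e+04 Hz.

(a) f₀ = 1.344e+05 Hz  (b) Q = 2.089  (c) BW = 6.435e+04 Hz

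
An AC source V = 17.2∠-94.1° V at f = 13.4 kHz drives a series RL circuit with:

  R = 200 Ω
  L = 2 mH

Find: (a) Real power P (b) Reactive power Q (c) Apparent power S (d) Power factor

Step 1 — Angular frequency: ω = 2π·f = 2π·1.34e+04 = 8.419e+04 rad/s.
Step 2 — Component impedances:
  R: Z = R = 200 Ω
  L: Z = jωL = j·8.419e+04·0.002 = 0 + j168.4 Ω
Step 3 — Series combination: Z_total = R + L = 200 + j168.4 Ω = 261.4∠40.1° Ω.
Step 4 — Source phasor: V = 17.2∠-94.1° V = -1.23 - j17.16 V.
Step 5 — Current: I = V / Z = -0.04586 - j0.04717 A = 0.06579∠-134.2° A.
Step 6 — Complex power: S = V·I* = 0.8656 + j0.7288 VA.
Step 7 — Real power: P = Re(S) = 0.8656 W.
Step 8 — Reactive power: Q = Im(S) = 0.7288 VAR.
Step 9 — Apparent power: |S| = 1.132 VA.
Step 10 — Power factor: PF = P/|S| = 0.765 (lagging).

(a) P = 0.8656 W  (b) Q = 0.7288 VAR  (c) S = 1.132 VA  (d) PF = 0.765 (lagging)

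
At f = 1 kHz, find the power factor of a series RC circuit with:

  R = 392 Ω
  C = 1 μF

Step 1 — Angular frequency: ω = 2π·f = 2π·1000 = 6283 rad/s.
Step 2 — Component impedances:
  R: Z = R = 392 Ω
  C: Z = 1/(jωC) = -j/(ω·C) = 0 - j159.2 Ω
Step 3 — Series combination: Z_total = R + C = 392 - j159.2 Ω = 423.1∠-22.1° Ω.
Step 4 — Power factor: PF = cos(φ) = Re(Z)/|Z| = 392/423.1 = 0.9265.
Step 5 — Type: Im(Z) = -159.2 ⇒ leading (phase φ = -22.1°).

PF = 0.9265 (leading, φ = -22.1°)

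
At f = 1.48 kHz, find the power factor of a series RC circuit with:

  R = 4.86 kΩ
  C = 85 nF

Step 1 — Angular frequency: ω = 2π·f = 2π·1480 = 9299 rad/s.
Step 2 — Component impedances:
  R: Z = R = 4860 Ω
  C: Z = 1/(jωC) = -j/(ω·C) = 0 - j1265 Ω
Step 3 — Series combination: Z_total = R + C = 4860 - j1265 Ω = 5022∠-14.6° Ω.
Step 4 — Power factor: PF = cos(φ) = Re(Z)/|Z| = 4860/5022 = 0.9677.
Step 5 — Type: Im(Z) = -1265 ⇒ leading (phase φ = -14.6°).

PF = 0.9677 (leading, φ = -14.6°)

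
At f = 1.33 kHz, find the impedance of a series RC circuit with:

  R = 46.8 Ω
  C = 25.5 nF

Step 1 — Angular frequency: ω = 2π·f = 2π·1330 = 8357 rad/s.
Step 2 — Component impedances:
  R: Z = R = 46.8 Ω
  C: Z = 1/(jωC) = -j/(ω·C) = 0 - j4693 Ω
Step 3 — Series combination: Z_total = R + C = 46.8 - j4693 Ω = 4693∠-89.4° Ω.

Z = 46.8 - j4693 Ω = 4693∠-89.4° Ω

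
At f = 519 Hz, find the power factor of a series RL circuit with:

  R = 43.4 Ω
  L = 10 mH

Step 1 — Angular frequency: ω = 2π·f = 2π·519 = 3261 rad/s.
Step 2 — Component impedances:
  R: Z = R = 43.4 Ω
  L: Z = jωL = j·3261·0.01 = 0 + j32.61 Ω
Step 3 — Series combination: Z_total = R + L = 43.4 + j32.61 Ω = 54.29∠36.9° Ω.
Step 4 — Power factor: PF = cos(φ) = Re(Z)/|Z| = 43.4/54.286 = 0.7995.
Step 5 — Type: Im(Z) = 32.61 ⇒ lagging (phase φ = 36.9°).

PF = 0.7995 (lagging, φ = 36.9°)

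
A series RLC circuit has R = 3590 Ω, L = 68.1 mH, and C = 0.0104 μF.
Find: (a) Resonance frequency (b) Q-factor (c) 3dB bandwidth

Step 1 — Resonance: ω₀ = 1/√(LC) = 1/√(0.0681·1.04e-08) = 3.758e+04 rad/s.
Step 2 — f₀ = ω₀/(2π) = 5980 Hz.
Step 3 — Series Q: Q = ω₀L/R = 3.758e+04·0.0681/3590 = 0.7128.
Step 4 — Bandwidth: Δω = ω₀/Q = 5.272e+04 rad/s; BW = Δω/(2π) = 8390 Hz.

(a) f₀ = 5980 Hz  (b) Q = 0.7128  (c) BW = 8390 Hz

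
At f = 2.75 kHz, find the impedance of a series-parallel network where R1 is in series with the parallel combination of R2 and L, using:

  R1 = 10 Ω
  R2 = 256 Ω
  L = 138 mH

Step 1 — Angular frequency: ω = 2π·f = 2π·2750 = 1.728e+04 rad/s.
Step 2 — Component impedances:
  R1: Z = R = 10 Ω
  R2: Z = R = 256 Ω
  L: Z = jωL = j·1.728e+04·0.138 = 0 + j2384 Ω
Step 3 — Parallel branch: R2 || L = 1/(1/R2 + 1/L) = 253.1 + j27.17 Ω.
Step 4 — Series with R1: Z_total = R1 + (R2 || L) = 263.1 + j27.17 Ω = 264.5∠5.9° Ω.

Z = 263.1 + j27.17 Ω = 264.5∠5.9° Ω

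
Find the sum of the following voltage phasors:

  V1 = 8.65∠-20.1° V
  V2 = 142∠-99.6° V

Step 1 — Convert each phasor to rectangular form:
  V1 = 8.65·(cos(-20.1°) + j·sin(-20.1°)) = 8.123 - j2.973 V
  V2 = 142·(cos(-99.6°) + j·sin(-99.6°)) = -23.68 - j140 V
Step 2 — Sum components: V_total = -15.56 - j143 V.
Step 3 — Convert to polar: |V_total| = 143.8 V, ∠V_total = -96.2°.

V_total = 143.8∠-96.2° V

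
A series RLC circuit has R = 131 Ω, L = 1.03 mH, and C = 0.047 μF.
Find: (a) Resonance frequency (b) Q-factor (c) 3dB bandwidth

Step 1 — Resonance: ω₀ = 1/√(LC) = 1/√(0.00103·4.7e-08) = 1.437e+05 rad/s.
Step 2 — f₀ = ω₀/(2π) = 2.287e+04 Hz.
Step 3 — Series Q: Q = ω₀L/R = 1.437e+05·0.00103/131 = 1.13.
Step 4 — Bandwidth: Δω = ω₀/Q = 1.272e+05 rad/s; BW = Δω/(2π) = 2.024e+04 Hz.

(a) f₀ = 2.287e+04 Hz  (b) Q = 1.13  (c) BW = 2.024e+04 Hz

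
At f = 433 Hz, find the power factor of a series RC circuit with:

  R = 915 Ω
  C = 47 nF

Step 1 — Angular frequency: ω = 2π·f = 2π·433 = 2721 rad/s.
Step 2 — Component impedances:
  R: Z = R = 915 Ω
  C: Z = 1/(jωC) = -j/(ω·C) = 0 - j7820 Ω
Step 3 — Series combination: Z_total = R + C = 915 - j7820 Ω = 7874∠-83.3° Ω.
Step 4 — Power factor: PF = cos(φ) = Re(Z)/|Z| = 915/7874 = 0.1162.
Step 5 — Type: Im(Z) = -7820 ⇒ leading (phase φ = -83.3°).

PF = 0.1162 (leading, φ = -83.3°)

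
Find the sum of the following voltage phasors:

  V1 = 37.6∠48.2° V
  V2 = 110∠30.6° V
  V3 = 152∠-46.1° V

Step 1 — Convert each phasor to rectangular form:
  V1 = 37.6·(cos(48.2°) + j·sin(48.2°)) = 25.06 + j28.03 V
  V2 = 110·(cos(30.6°) + j·sin(30.6°)) = 94.68 + j55.99 V
  V3 = 152·(cos(-46.1°) + j·sin(-46.1°)) = 105.4 - j109.5 V
Step 2 — Sum components: V_total = 225.1 - j25.5 V.
Step 3 — Convert to polar: |V_total| = 226.6 V, ∠V_total = -6.5°.

V_total = 226.6∠-6.5° V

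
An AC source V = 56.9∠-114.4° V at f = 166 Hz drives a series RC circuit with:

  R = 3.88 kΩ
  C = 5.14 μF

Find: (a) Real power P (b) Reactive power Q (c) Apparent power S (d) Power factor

Step 1 — Angular frequency: ω = 2π·f = 2π·166 = 1043 rad/s.
Step 2 — Component impedances:
  R: Z = R = 3880 Ω
  C: Z = 1/(jωC) = -j/(ω·C) = 0 - j186.5 Ω
Step 3 — Series combination: Z_total = R + C = 3880 - j186.5 Ω = 3884∠-2.8° Ω.
Step 4 — Source phasor: V = 56.9∠-114.4° V = -23.51 - j51.82 V.
Step 5 — Current: I = V / Z = -0.005404 - j0.01361 A = 0.01465∠-111.6° A.
Step 6 — Complex power: S = V·I* = 0.8325 - j0.04002 VA.
Step 7 — Real power: P = Re(S) = 0.8325 W.
Step 8 — Reactive power: Q = Im(S) = -0.04002 VAR.
Step 9 — Apparent power: |S| = 0.8335 VA.
Step 10 — Power factor: PF = P/|S| = 0.9988 (leading).

(a) P = 0.8325 W  (b) Q = -0.04002 VAR  (c) S = 0.8335 VA  (d) PF = 0.9988 (leading)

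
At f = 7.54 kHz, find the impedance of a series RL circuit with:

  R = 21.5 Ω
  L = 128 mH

Step 1 — Angular frequency: ω = 2π·f = 2π·7540 = 4.738e+04 rad/s.
Step 2 — Component impedances:
  R: Z = R = 21.5 Ω
  L: Z = jωL = j·4.738e+04·0.128 = 0 + j6064 Ω
Step 3 — Series combination: Z_total = R + L = 21.5 + j6064 Ω = 6064∠89.8° Ω.

Z = 21.5 + j6064 Ω = 6064∠89.8° Ω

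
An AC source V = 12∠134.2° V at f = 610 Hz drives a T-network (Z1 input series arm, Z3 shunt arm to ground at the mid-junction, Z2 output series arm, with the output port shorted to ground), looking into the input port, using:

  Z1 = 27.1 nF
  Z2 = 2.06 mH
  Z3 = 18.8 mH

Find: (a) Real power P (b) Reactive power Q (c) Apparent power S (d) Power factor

Step 1 — Angular frequency: ω = 2π·f = 2π·610 = 3833 rad/s.
Step 2 — Component impedances:
  Z1: Z = 1/(jωC) = -j/(ω·C) = 0 - j9628 Ω
  Z2: Z = jωL = j·3833·0.00206 = 0 + j7.895 Ω
  Z3: Z = jωL = j·3833·0.0188 = 0 + j72.06 Ω
Step 3 — With the output port shorted to ground, the output series arm Z2 runs from the junction to ground; the shunt arm Z3 also runs from the junction to ground. They appear in parallel: Z3 || Z2 = 0 + j7.116 Ω.
Step 4 — Series with input arm Z1: Z_in = Z1 + (Z3 || Z2) = 0 - j9621 Ω = 9621∠-90.0° Ω.
Step 5 — Source phasor: V = 12∠134.2° V = -8.366 + j8.603 V.
Step 6 — Current: I = V / Z = -0.0008942 - j0.0008696 A = 0.001247∠-135.8° A.
Step 7 — Complex power: S = V·I* = 0 - j0.01497 VA.
Step 8 — Real power: P = Re(S) = 0 W.
Step 9 — Reactive power: Q = Im(S) = -0.01497 VAR.
Step 10 — Apparent power: |S| = 0.01497 VA.
Step 11 — Power factor: PF = P/|S| = 0 (leading).

(a) P = 0 W  (b) Q = -0.01497 VAR  (c) S = 0.01497 VA  (d) PF = 0 (leading)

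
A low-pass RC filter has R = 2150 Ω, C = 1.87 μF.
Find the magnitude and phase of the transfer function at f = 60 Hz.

Step 1 — Angular frequency: ω = 2π·60 = 377 rad/s.
Step 2 — Transfer function: H(jω) = 1/(1 + jωRC).
Step 3 — Denominator: 1 + jωRC = 1 + j·377·2150·1.87e-06 = 1 + j1.516.
Step 4 — H = 0.3033 - j0.4597.
Step 5 — Magnitude: |H| = 0.5507 (-5.2 dB); phase: φ = -56.6°.

|H| = 0.5507 (-5.2 dB), φ = -56.6°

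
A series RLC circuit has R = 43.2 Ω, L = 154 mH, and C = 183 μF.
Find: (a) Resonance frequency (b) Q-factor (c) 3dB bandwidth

Step 1 — Resonance: ω₀ = 1/√(LC) = 1/√(0.154·0.000183) = 188.4 rad/s.
Step 2 — f₀ = ω₀/(2π) = 29.98 Hz.
Step 3 — Series Q: Q = ω₀L/R = 188.4·0.154/43.2 = 0.6715.
Step 4 — Bandwidth: Δω = ω₀/Q = 280.5 rad/s; BW = Δω/(2π) = 44.65 Hz.

(a) f₀ = 29.98 Hz  (b) Q = 0.6715  (c) BW = 44.65 Hz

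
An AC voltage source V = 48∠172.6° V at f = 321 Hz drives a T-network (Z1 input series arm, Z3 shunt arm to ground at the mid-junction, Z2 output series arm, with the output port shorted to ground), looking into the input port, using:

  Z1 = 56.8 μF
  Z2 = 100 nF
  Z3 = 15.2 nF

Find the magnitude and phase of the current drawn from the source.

Step 1 — Angular frequency: ω = 2π·f = 2π·321 = 2017 rad/s.
Step 2 — Component impedances:
  Z1: Z = 1/(jωC) = -j/(ω·C) = 0 - j8.729 Ω
  Z2: Z = 1/(jωC) = -j/(ω·C) = 0 - j4958 Ω
  Z3: Z = 1/(jωC) = -j/(ω·C) = 0 - j3.262e+04 Ω
Step 3 — With the output port shorted to ground, the output series arm Z2 runs from the junction to ground; the shunt arm Z3 also runs from the junction to ground. They appear in parallel: Z3 || Z2 = 0 - j4304 Ω.
Step 4 — Series with input arm Z1: Z_in = Z1 + (Z3 || Z2) = 0 - j4313 Ω = 4313∠-90.0° Ω.
Step 5 — Source phasor: V = 48∠172.6° V = -47.6 + j6.182 V.
Step 6 — Ohm's law: I = V / Z_total = (-47.6 + j6.182) / (0 - j4313) = -0.001434 - j0.01104 A.
Step 7 — Convert to polar: |I| = 0.01113 A, ∠I = -97.4°.

I = 0.01113∠-97.4° A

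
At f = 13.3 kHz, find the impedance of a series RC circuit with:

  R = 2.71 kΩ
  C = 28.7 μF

Step 1 — Angular frequency: ω = 2π·f = 2π·1.33e+04 = 8.357e+04 rad/s.
Step 2 — Component impedances:
  R: Z = R = 2710 Ω
  C: Z = 1/(jωC) = -j/(ω·C) = 0 - j0.417 Ω
Step 3 — Series combination: Z_total = R + C = 2710 - j0.417 Ω = 2710∠-0.0° Ω.

Z = 2710 - j0.417 Ω = 2710∠-0.0° Ω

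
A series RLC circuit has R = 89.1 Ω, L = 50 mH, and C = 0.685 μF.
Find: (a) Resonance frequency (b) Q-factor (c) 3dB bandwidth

Step 1 — Resonance: ω₀ = 1/√(LC) = 1/√(0.05·6.85e-07) = 5403 rad/s.
Step 2 — f₀ = ω₀/(2π) = 860 Hz.
Step 3 — Series Q: Q = ω₀L/R = 5403·0.05/89.1 = 3.032.
Step 4 — Bandwidth: Δω = ω₀/Q = 1782 rad/s; BW = Δω/(2π) = 283.6 Hz.

(a) f₀ = 860 Hz  (b) Q = 3.032  (c) BW = 283.6 Hz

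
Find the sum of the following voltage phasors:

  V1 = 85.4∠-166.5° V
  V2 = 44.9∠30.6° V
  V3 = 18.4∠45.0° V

Step 1 — Convert each phasor to rectangular form:
  V1 = 85.4·(cos(-166.5°) + j·sin(-166.5°)) = -83.04 - j19.94 V
  V2 = 44.9·(cos(30.6°) + j·sin(30.6°)) = 38.65 + j22.86 V
  V3 = 18.4·(cos(45.0°) + j·sin(45.0°)) = 13.01 + j13.01 V
Step 2 — Sum components: V_total = -31.38 + j15.93 V.
Step 3 — Convert to polar: |V_total| = 35.19 V, ∠V_total = 153.1°.

V_total = 35.19∠153.1° V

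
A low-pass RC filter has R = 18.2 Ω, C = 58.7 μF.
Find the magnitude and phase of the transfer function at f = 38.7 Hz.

Step 1 — Angular frequency: ω = 2π·38.7 = 243.2 rad/s.
Step 2 — Transfer function: H(jω) = 1/(1 + jωRC).
Step 3 — Denominator: 1 + jωRC = 1 + j·243.2·18.2·5.87e-05 = 1 + j0.2598.
Step 4 — H = 0.9368 - j0.2434.
Step 5 — Magnitude: |H| = 0.9679 (-0.3 dB); phase: φ = -14.6°.

|H| = 0.9679 (-0.3 dB), φ = -14.6°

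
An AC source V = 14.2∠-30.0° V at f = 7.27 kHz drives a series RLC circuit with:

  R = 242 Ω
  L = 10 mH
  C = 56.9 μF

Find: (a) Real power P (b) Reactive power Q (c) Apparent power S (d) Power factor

Step 1 — Angular frequency: ω = 2π·f = 2π·7270 = 4.568e+04 rad/s.
Step 2 — Component impedances:
  R: Z = R = 242 Ω
  L: Z = jωL = j·4.568e+04·0.01 = 0 + j456.8 Ω
  C: Z = 1/(jωC) = -j/(ω·C) = 0 - j0.3847 Ω
Step 3 — Series combination: Z_total = R + L + C = 242 + j456.4 Ω = 516.6∠62.1° Ω.
Step 4 — Source phasor: V = 14.2∠-30.0° V = 12.3 - j7.1 V.
Step 5 — Current: I = V / Z = -0.0009909 - j0.02747 A = 0.02749∠-92.1° A.
Step 6 — Complex power: S = V·I* = 0.1829 + j0.3448 VA.
Step 7 — Real power: P = Re(S) = 0.1829 W.
Step 8 — Reactive power: Q = Im(S) = 0.3448 VAR.
Step 9 — Apparent power: |S| = 0.3903 VA.
Step 10 — Power factor: PF = P/|S| = 0.4685 (lagging).

(a) P = 0.1829 W  (b) Q = 0.3448 VAR  (c) S = 0.3903 VA  (d) PF = 0.4685 (lagging)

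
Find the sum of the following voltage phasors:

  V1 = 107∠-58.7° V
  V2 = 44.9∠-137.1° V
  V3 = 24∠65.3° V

Step 1 — Convert each phasor to rectangular form:
  V1 = 107·(cos(-58.7°) + j·sin(-58.7°)) = 55.59 - j91.43 V
  V2 = 44.9·(cos(-137.1°) + j·sin(-137.1°)) = -32.89 - j30.56 V
  V3 = 24·(cos(65.3°) + j·sin(65.3°)) = 10.03 + j21.8 V
Step 2 — Sum components: V_total = 32.73 - j100.2 V.
Step 3 — Convert to polar: |V_total| = 105.4 V, ∠V_total = -71.9°.

V_total = 105.4∠-71.9° V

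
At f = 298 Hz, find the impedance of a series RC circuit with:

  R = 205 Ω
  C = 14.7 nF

Step 1 — Angular frequency: ω = 2π·f = 2π·298 = 1872 rad/s.
Step 2 — Component impedances:
  R: Z = R = 205 Ω
  C: Z = 1/(jωC) = -j/(ω·C) = 0 - j3.633e+04 Ω
Step 3 — Series combination: Z_total = R + C = 205 - j3.633e+04 Ω = 3.633e+04∠-89.7° Ω.

Z = 205 - j3.633e+04 Ω = 3.633e+04∠-89.7° Ω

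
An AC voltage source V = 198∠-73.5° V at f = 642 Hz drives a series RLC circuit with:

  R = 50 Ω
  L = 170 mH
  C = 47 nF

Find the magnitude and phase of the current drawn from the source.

Step 1 — Angular frequency: ω = 2π·f = 2π·642 = 4034 rad/s.
Step 2 — Component impedances:
  R: Z = R = 50 Ω
  L: Z = jωL = j·4034·0.17 = 0 + j685.7 Ω
  C: Z = 1/(jωC) = -j/(ω·C) = 0 - j5275 Ω
Step 3 — Series combination: Z_total = R + L + C = 50 - j4589 Ω = 4589∠-89.4° Ω.
Step 4 — Source phasor: V = 198∠-73.5° V = 56.24 - j189.8 V.
Step 5 — Ohm's law: I = V / Z_total = (56.24 - j189.8) / (50 - j4589) = 0.0415 + j0.0118 A.
Step 6 — Convert to polar: |I| = 0.04315 A, ∠I = 15.9°.

I = 0.04315∠15.9° A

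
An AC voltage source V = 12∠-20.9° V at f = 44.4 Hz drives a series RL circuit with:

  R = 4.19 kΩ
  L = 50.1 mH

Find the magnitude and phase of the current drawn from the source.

Step 1 — Angular frequency: ω = 2π·f = 2π·44.4 = 279 rad/s.
Step 2 — Component impedances:
  R: Z = R = 4190 Ω
  L: Z = jωL = j·279·0.0501 = 0 + j13.98 Ω
Step 3 — Series combination: Z_total = R + L = 4190 + j13.98 Ω = 4190∠0.2° Ω.
Step 4 — Source phasor: V = 12∠-20.9° V = 11.21 - j4.281 V.
Step 5 — Ohm's law: I = V / Z_total = (11.21 - j4.281) / (4190 + j13.98) = 0.002672 - j0.001031 A.
Step 6 — Convert to polar: |I| = 0.002864 A, ∠I = -21.1°.

I = 0.002864∠-21.1° A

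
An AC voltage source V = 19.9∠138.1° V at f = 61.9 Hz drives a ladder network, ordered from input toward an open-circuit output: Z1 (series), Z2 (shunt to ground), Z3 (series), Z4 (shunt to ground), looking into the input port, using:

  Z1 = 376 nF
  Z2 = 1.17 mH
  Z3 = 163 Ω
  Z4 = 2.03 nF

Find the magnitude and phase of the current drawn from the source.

Step 1 — Angular frequency: ω = 2π·f = 2π·61.9 = 388.9 rad/s.
Step 2 — Component impedances:
  Z1: Z = 1/(jωC) = -j/(ω·C) = 0 - j6838 Ω
  Z2: Z = jωL = j·388.9·0.00117 = 0 + j0.455 Ω
  Z3: Z = R = 163 Ω
  Z4: Z = 1/(jωC) = -j/(ω·C) = 0 - j1.267e+06 Ω
Step 3 — Ladder network (open output): work backward from the far end, alternating series and parallel combinations. Z_in = 0 - j6838 Ω = 6838∠-90.0° Ω.
Step 4 — Source phasor: V = 19.9∠138.1° V = -14.81 + j13.29 V.
Step 5 — Ohm's law: I = V / Z_total = (-14.81 + j13.29) / (0 - j6838) = -0.001944 - j0.002166 A.
Step 6 — Convert to polar: |I| = 0.00291 A, ∠I = -131.9°.

I = 0.00291∠-131.9° A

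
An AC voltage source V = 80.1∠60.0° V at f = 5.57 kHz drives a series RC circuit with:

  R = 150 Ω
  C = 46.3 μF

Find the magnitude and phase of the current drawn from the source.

Step 1 — Angular frequency: ω = 2π·f = 2π·5570 = 3.5e+04 rad/s.
Step 2 — Component impedances:
  R: Z = R = 150 Ω
  C: Z = 1/(jωC) = -j/(ω·C) = 0 - j0.6171 Ω
Step 3 — Series combination: Z_total = R + C = 150 - j0.6171 Ω = 150∠-0.2° Ω.
Step 4 — Source phasor: V = 80.1∠60.0° V = 40.05 + j69.37 V.
Step 5 — Ohm's law: I = V / Z_total = (40.05 + j69.37) / (150 - j0.6171) = 0.2651 + j0.4635 A.
Step 6 — Convert to polar: |I| = 0.534 A, ∠I = 60.2°.

I = 0.534∠60.2° A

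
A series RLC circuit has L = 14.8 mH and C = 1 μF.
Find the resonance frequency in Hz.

Step 1 — Resonance condition Im(Z)=0 gives ω₀ = 1/√(LC).
Step 2 — ω₀ = 1/√(0.0148·1e-06) = 8220 rad/s.
Step 3 — f₀ = ω₀/(2π) = 1308 Hz.

f₀ = 1308 Hz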